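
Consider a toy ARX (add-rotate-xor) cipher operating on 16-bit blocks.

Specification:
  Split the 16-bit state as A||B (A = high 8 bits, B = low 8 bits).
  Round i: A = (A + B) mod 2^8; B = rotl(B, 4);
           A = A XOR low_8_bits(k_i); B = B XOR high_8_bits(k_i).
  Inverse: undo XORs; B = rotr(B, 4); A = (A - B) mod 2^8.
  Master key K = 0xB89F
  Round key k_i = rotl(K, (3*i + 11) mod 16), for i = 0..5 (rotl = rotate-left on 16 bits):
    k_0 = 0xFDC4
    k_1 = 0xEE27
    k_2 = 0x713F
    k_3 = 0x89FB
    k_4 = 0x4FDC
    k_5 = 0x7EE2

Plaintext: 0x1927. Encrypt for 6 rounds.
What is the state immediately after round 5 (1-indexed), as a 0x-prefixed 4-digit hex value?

0xDAC7

s_0 = plaintext = 0x1927
s_1 = Round(s_0, k_0) = 0x848F
s_2 = Round(s_1, k_1) = 0x3416
s_3 = Round(s_2, k_2) = 0x7510
s_4 = Round(s_3, k_3) = 0x7E88
s_5 = Round(s_4, k_4) = 0xDAC7
s_6 = Round(s_5, k_5) = 0x4302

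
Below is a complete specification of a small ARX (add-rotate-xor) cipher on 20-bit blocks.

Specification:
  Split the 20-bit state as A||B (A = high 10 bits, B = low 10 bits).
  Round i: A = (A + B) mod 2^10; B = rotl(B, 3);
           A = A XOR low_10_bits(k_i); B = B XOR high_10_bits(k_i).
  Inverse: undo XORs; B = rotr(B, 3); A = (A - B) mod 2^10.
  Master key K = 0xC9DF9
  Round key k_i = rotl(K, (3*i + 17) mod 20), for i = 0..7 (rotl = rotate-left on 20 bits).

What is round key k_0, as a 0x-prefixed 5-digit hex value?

K = 0xC9DF9
k_0 = rotl(K, (3*0+17) mod 20) = rotl(K, 17) = 0x393BF

0x393BF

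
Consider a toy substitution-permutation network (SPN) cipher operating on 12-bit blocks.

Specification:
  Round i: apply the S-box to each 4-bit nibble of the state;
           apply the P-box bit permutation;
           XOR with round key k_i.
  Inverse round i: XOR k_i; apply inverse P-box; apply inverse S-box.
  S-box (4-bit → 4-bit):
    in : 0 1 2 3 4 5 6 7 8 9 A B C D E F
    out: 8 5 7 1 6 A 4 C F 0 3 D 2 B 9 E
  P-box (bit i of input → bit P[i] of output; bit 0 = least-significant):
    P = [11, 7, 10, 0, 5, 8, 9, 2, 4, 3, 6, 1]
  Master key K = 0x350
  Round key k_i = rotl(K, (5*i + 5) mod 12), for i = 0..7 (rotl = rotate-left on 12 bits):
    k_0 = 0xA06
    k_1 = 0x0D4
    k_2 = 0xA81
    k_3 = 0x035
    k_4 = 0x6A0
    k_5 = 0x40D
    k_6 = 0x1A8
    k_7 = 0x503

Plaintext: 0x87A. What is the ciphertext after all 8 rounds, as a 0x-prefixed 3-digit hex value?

s_0 = plaintext = 0x87A
s_1 = Round(s_0, k_0) = 0x0D8
s_2 = Round(s_1, k_1) = 0xD73
s_3 = Round(s_2, k_2) = 0x09F
s_4 = Round(s_3, k_3) = 0x4B6
s_5 = Round(s_4, k_4) = 0x0CC
s_6 = Round(s_5, k_5) = 0x58F
s_7 = Round(s_6, k_6) = 0x607
s_8 = Round(s_7, k_7) = 0x146

0x146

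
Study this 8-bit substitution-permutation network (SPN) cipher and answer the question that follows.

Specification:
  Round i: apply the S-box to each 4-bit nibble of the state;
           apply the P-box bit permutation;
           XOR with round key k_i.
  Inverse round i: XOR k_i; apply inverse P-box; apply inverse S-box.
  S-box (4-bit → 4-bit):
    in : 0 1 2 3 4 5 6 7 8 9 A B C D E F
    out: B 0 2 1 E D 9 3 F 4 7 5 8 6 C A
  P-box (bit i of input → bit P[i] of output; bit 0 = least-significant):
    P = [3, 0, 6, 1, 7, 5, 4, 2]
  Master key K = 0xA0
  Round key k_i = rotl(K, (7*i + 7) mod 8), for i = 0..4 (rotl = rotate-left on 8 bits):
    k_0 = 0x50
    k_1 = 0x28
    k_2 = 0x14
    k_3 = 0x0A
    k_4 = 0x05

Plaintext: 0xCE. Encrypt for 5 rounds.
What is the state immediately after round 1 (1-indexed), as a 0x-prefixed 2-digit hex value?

s_0 = plaintext = 0xCE
s_1 = Round(s_0, k_0) = 0x16
s_2 = Round(s_1, k_1) = 0x22
s_3 = Round(s_2, k_2) = 0x35
s_4 = Round(s_3, k_3) = 0xC0
s_5 = Round(s_4, k_4) = 0x0A

0x16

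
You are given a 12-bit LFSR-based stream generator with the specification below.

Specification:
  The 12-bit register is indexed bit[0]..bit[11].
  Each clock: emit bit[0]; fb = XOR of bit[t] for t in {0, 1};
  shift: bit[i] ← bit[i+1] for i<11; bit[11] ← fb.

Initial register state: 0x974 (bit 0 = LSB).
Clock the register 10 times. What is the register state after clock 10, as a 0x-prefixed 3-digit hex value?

0x73A

reg_0 = 0x974
clock 1: out=0, reg = 0x4BA
clock 2: out=0, reg = 0xA5D
clock 3: out=1, reg = 0xD2E
clock 4: out=0, reg = 0xE97
clock 5: out=1, reg = 0x74B
clock 6: out=1, reg = 0x3A5
clock 7: out=1, reg = 0x9D2
clock 8: out=0, reg = 0xCE9
clock 9: out=1, reg = 0xE74
clock 10: out=0, reg = 0x73A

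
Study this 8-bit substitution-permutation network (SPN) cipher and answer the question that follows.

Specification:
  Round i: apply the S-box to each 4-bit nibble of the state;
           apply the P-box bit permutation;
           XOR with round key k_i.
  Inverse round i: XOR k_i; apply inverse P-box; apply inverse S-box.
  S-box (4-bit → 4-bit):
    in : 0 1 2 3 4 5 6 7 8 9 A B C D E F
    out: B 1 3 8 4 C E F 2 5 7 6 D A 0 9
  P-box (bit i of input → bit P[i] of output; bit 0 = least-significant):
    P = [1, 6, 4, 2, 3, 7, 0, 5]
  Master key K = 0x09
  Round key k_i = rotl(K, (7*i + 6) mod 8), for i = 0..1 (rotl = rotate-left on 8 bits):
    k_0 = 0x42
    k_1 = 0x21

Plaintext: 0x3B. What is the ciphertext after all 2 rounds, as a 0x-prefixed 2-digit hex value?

s_0 = plaintext = 0x3B
s_1 = Round(s_0, k_0) = 0x32
s_2 = Round(s_1, k_1) = 0x43

0x43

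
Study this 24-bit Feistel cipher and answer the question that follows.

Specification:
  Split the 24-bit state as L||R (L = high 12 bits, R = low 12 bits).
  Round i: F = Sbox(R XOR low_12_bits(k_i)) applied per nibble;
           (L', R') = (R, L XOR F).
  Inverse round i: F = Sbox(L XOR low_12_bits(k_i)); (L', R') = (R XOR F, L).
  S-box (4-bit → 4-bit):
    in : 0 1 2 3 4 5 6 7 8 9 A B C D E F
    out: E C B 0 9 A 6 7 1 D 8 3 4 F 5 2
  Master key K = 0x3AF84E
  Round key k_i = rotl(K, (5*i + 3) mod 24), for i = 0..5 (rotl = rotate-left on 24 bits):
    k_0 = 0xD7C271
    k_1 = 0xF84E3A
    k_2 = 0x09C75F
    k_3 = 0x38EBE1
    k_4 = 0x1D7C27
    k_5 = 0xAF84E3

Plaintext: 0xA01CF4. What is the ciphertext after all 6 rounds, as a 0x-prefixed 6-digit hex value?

s_0 = plaintext = 0xA01CF4
s_1 = Round(s_0, k_0) = 0xCF4F1B
s_2 = Round(s_1, k_1) = 0xF1B048
s_3 = Round(s_2, k_2) = 0x0488DC
s_4 = Round(s_3, k_3) = 0x8DC047
s_5 = Round(s_4, k_4) = 0x047CB2
s_6 = Round(s_5, k_5) = 0xCB21EB

0xCB21EB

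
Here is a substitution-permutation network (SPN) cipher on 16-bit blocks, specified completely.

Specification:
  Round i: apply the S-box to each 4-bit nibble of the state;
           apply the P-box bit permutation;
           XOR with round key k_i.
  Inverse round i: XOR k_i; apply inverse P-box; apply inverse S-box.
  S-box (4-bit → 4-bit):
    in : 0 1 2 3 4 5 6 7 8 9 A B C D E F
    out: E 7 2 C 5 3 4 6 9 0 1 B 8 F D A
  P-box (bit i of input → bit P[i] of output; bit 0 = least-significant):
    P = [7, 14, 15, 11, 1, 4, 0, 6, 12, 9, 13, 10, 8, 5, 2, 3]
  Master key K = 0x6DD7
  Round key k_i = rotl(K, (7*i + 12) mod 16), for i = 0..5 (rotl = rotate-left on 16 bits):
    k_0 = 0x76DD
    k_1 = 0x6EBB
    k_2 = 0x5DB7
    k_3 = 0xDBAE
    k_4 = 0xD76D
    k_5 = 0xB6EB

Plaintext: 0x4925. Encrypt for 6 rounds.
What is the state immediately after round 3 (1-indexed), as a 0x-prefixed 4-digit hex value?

s_0 = plaintext = 0x4925
s_1 = Round(s_0, k_0) = 0x3749
s_2 = Round(s_1, k_1) = 0x4CB4
s_3 = Round(s_2, k_2) = 0xD861
s_4 = Round(s_3, k_3) = 0x0E03
s_5 = Round(s_4, k_4) = 0x6B10
s_6 = Round(s_5, k_5) = 0x68FC

0xD861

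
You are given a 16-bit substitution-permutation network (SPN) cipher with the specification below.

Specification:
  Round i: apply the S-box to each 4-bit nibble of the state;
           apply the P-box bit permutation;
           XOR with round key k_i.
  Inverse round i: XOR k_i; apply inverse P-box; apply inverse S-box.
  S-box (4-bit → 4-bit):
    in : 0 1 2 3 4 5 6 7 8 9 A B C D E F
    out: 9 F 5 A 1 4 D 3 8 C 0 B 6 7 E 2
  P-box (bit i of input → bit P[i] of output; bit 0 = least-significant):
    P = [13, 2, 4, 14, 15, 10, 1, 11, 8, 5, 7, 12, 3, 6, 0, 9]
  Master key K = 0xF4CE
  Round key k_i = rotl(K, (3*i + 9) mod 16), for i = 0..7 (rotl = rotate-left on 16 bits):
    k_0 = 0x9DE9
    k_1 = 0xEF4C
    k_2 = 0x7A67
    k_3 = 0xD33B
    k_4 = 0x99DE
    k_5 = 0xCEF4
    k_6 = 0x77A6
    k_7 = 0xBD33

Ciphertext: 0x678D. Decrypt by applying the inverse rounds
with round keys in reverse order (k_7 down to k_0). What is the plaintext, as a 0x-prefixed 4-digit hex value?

0xA046

s_0 = ciphertext = 0x678D
s_1 = InvRound(s_0, k_7) = 0x0E6E
s_2 = InvRound(s_1, k_6) = 0x7680
s_3 = InvRound(s_2, k_5) = 0xF30D
s_4 = InvRound(s_3, k_4) = 0xE596
s_5 = InvRound(s_4, k_3) = 0x6EF7
s_6 = InvRound(s_5, k_2) = 0xA9F5
s_7 = InvRound(s_6, k_1) = 0x6CF9
s_8 = InvRound(s_7, k_0) = 0xA046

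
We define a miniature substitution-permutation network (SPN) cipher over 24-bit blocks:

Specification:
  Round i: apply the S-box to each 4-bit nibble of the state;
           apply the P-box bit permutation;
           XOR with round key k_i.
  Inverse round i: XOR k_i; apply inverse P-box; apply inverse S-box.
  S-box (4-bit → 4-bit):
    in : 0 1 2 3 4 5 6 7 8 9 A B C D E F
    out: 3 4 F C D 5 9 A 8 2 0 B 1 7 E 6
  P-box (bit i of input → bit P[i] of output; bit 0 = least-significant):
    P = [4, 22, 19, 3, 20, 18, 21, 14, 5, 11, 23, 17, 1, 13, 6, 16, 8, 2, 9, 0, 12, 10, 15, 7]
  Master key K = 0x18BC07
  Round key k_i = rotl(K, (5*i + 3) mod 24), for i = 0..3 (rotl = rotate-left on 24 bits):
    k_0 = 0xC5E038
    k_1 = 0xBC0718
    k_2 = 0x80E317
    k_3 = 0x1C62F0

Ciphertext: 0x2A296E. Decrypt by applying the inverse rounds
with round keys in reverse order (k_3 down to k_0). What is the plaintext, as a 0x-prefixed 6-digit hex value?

s_0 = ciphertext = 0x2A296E
s_1 = InvRound(s_0, k_3) = 0x8DC726
s_2 = InvRound(s_1, k_2) = 0x987C95
s_3 = InvRound(s_2, k_1) = 0x6299E8
s_4 = InvRound(s_3, k_0) = 0x6CEEEC

0x6CEEEC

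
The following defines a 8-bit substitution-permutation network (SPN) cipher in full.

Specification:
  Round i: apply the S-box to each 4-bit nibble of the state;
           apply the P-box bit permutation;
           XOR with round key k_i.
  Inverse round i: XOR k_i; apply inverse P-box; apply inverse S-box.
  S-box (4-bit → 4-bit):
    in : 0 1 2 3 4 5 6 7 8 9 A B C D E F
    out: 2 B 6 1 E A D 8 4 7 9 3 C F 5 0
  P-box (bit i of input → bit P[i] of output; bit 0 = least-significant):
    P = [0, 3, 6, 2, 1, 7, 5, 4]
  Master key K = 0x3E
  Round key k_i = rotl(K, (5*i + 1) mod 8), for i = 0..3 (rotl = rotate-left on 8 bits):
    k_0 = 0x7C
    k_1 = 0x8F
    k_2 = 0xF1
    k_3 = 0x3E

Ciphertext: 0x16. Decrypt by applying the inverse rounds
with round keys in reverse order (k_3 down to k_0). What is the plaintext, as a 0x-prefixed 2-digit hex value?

0xBF

s_0 = ciphertext = 0x16
s_1 = InvRound(s_0, k_3) = 0x80
s_2 = InvRound(s_1, k_2) = 0xCE
s_3 = InvRound(s_2, k_1) = 0xFE
s_4 = InvRound(s_3, k_0) = 0xBF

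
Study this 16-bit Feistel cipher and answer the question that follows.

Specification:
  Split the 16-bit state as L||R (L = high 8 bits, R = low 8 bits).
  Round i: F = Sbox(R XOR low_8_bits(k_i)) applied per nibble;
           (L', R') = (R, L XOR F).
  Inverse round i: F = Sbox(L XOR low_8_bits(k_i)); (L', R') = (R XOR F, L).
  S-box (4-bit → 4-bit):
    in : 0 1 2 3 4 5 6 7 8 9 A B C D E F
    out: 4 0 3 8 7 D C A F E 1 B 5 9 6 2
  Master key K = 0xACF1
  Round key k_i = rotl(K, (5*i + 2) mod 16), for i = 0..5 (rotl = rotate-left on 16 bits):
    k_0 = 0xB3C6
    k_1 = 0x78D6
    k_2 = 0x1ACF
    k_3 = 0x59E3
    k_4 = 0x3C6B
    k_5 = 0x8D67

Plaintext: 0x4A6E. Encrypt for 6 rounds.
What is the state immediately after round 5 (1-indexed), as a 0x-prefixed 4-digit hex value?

0x5908

s_0 = plaintext = 0x4A6E
s_1 = Round(s_0, k_0) = 0x6E55
s_2 = Round(s_1, k_1) = 0x5596
s_3 = Round(s_2, k_2) = 0x968B
s_4 = Round(s_3, k_3) = 0x8B59
s_5 = Round(s_4, k_4) = 0x5908
s_6 = Round(s_5, k_5) = 0x089B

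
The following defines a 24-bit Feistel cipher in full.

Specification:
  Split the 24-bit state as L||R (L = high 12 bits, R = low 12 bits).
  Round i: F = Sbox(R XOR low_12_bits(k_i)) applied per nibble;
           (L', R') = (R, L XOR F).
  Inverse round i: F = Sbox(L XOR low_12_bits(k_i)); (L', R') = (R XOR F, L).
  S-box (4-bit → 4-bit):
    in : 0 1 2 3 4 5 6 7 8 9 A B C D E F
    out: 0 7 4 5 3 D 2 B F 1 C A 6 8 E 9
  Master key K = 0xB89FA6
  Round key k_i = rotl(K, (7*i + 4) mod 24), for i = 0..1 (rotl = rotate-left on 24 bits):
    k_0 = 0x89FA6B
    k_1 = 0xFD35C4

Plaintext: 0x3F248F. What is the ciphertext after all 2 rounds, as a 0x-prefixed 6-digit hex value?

0xD11B02

s_0 = plaintext = 0x3F248F
s_1 = Round(s_0, k_0) = 0x48FD11
s_2 = Round(s_1, k_1) = 0xD11B02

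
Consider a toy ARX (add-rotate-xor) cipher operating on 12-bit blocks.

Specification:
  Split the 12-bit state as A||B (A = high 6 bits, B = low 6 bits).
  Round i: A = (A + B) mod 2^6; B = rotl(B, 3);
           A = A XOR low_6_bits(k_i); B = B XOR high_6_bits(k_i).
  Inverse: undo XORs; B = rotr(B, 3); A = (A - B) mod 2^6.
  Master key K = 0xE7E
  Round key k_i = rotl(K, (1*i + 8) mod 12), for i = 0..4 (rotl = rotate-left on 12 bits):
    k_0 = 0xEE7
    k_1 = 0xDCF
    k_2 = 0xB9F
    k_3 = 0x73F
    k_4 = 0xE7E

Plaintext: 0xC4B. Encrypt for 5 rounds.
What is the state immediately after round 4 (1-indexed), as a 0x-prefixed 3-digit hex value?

0x0CA

s_0 = plaintext = 0xC4B
s_1 = Round(s_0, k_0) = 0x6E2
s_2 = Round(s_1, k_1) = 0xCA3
s_3 = Round(s_2, k_2) = 0x2B2
s_4 = Round(s_3, k_3) = 0x0CA
s_5 = Round(s_4, k_4) = 0xCE8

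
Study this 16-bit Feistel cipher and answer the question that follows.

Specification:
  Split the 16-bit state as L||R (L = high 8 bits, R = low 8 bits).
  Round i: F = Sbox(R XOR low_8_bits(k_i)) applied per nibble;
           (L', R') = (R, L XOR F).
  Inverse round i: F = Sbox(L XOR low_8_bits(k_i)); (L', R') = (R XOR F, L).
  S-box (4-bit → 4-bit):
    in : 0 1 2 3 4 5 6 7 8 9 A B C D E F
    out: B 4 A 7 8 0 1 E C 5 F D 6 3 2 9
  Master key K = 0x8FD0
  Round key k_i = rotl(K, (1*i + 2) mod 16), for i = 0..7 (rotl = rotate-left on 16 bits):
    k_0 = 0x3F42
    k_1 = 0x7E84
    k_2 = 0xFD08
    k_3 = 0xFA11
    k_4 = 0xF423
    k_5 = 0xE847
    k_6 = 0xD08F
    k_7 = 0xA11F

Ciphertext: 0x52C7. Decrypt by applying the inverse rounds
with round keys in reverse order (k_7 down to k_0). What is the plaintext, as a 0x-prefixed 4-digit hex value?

s_0 = ciphertext = 0x52C7
s_1 = InvRound(s_0, k_7) = 0x4452
s_2 = InvRound(s_1, k_6) = 0x3F44
s_3 = InvRound(s_2, k_5) = 0xA83F
s_4 = InvRound(s_3, k_4) = 0xF2A8
s_5 = InvRound(s_4, k_3) = 0x8FF2
s_6 = InvRound(s_5, k_2) = 0x3C8F
s_7 = InvRound(s_6, k_1) = 0x533C
s_8 = InvRound(s_7, k_0) = 0x7853

0x7853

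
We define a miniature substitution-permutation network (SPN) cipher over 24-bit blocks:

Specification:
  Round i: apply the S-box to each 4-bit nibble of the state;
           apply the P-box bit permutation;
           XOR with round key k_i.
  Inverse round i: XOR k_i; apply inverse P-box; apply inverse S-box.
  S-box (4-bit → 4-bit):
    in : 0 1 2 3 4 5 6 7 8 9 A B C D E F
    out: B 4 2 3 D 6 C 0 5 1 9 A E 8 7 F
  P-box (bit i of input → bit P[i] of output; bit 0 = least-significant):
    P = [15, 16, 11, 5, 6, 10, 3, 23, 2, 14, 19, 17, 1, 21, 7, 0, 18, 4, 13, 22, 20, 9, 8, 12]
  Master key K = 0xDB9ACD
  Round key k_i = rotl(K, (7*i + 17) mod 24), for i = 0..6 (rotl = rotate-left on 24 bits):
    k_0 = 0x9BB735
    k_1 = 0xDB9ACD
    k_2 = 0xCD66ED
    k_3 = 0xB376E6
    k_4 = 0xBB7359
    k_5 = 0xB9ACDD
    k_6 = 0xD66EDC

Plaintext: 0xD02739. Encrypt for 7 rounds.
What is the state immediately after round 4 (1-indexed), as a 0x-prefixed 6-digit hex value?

0xB88F45

s_0 = plaintext = 0xD02739
s_1 = Round(s_0, k_0) = 0xFF2365
s_2 = Round(s_1, k_1) = 0x2EE1D1
s_3 = Round(s_2, k_2) = 0x614C7F
s_4 = Round(s_3, k_3) = 0xB88F45
s_5 = Round(s_4, k_4) = 0x340997
s_6 = Round(s_5, k_5) = 0xCD8E9A
s_7 = Round(s_6, k_6) = 0x9EBD3A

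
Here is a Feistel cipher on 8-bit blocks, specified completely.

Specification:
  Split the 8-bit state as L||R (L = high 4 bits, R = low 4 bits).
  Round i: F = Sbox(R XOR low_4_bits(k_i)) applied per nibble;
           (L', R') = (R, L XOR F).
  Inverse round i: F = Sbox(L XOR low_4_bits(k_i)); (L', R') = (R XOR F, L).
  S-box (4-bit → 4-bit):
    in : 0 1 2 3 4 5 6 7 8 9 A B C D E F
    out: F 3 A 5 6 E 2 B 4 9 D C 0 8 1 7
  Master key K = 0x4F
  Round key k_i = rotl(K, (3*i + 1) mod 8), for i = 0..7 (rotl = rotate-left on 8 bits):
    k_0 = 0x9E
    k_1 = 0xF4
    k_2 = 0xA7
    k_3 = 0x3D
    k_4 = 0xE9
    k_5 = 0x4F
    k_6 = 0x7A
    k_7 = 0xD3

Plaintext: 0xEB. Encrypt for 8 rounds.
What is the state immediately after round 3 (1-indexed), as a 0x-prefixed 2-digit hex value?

s_0 = plaintext = 0xEB
s_1 = Round(s_0, k_0) = 0xB0
s_2 = Round(s_1, k_1) = 0x0D
s_3 = Round(s_2, k_2) = 0xDD
s_4 = Round(s_3, k_3) = 0xD2
s_5 = Round(s_4, k_4) = 0x21
s_6 = Round(s_5, k_5) = 0x13
s_7 = Round(s_6, k_6) = 0x38
s_8 = Round(s_7, k_7) = 0x8F

0xDD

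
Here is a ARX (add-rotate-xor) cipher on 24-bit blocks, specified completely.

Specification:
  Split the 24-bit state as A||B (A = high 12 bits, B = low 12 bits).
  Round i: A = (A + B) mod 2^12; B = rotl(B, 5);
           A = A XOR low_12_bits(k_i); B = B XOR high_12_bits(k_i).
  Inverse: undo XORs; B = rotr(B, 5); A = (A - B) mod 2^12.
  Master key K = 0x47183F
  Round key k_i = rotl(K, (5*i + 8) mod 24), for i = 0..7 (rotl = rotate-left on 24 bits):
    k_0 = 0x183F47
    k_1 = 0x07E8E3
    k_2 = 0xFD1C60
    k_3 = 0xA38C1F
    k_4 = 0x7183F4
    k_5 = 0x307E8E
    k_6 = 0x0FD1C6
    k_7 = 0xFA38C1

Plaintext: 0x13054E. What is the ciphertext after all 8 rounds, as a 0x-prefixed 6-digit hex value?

s_0 = plaintext = 0x13054E
s_1 = Round(s_0, k_0) = 0x939849
s_2 = Round(s_1, k_1) = 0x96194E
s_3 = Round(s_2, k_2) = 0xECF603
s_4 = Round(s_3, k_3) = 0x8CDA54
s_5 = Round(s_4, k_4) = 0x0D5D8C
s_6 = Round(s_5, k_5) = 0x0EF29C
s_7 = Round(s_6, k_6) = 0x24D378
s_8 = Round(s_7, k_7) = 0xD040A5

0xD040A5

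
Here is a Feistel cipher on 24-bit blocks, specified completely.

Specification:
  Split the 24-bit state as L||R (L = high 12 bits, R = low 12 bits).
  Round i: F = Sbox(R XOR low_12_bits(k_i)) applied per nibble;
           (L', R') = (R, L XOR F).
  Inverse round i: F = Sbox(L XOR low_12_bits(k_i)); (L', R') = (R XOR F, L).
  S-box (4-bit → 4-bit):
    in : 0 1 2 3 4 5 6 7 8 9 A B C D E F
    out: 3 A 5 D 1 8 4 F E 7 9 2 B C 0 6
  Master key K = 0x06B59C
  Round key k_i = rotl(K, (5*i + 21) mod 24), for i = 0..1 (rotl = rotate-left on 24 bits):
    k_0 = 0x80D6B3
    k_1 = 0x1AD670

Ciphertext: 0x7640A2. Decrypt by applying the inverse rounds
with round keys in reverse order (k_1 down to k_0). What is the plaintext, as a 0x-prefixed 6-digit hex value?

s_0 = ciphertext = 0x7640A2
s_1 = InvRound(s_0, k_1) = 0xA03764
s_2 = InvRound(s_1, k_0) = 0xC47A03

0xC47A03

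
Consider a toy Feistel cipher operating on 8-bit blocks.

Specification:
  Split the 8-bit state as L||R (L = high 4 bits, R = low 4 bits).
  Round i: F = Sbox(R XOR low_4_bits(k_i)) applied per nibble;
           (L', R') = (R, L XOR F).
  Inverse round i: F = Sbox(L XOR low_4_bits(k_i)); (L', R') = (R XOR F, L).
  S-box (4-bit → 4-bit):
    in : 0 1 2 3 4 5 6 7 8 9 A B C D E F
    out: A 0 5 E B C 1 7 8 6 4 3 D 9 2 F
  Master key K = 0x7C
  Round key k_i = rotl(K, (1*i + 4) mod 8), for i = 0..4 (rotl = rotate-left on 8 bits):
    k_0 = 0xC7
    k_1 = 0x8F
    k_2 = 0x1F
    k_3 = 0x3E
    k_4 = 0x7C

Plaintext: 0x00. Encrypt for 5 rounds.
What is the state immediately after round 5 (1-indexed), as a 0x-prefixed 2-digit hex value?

s_0 = plaintext = 0x00
s_1 = Round(s_0, k_0) = 0x07
s_2 = Round(s_1, k_1) = 0x78
s_3 = Round(s_2, k_2) = 0x80
s_4 = Round(s_3, k_3) = 0x0A
s_5 = Round(s_4, k_4) = 0xA1

0xA1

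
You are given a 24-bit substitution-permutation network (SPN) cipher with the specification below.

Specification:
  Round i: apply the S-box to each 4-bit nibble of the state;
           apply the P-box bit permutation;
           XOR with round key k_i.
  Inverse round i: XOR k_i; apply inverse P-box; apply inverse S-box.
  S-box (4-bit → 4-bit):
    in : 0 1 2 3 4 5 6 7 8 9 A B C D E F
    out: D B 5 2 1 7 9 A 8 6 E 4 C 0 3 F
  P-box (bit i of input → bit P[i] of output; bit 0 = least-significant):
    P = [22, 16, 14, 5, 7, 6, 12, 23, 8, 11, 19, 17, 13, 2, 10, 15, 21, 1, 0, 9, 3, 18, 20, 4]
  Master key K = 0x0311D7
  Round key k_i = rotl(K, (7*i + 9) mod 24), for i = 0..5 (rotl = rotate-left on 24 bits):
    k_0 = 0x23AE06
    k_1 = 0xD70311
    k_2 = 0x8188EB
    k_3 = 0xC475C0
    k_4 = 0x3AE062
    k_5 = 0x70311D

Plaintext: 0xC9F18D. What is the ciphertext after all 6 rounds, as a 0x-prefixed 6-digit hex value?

0x5A1EFE

s_0 = plaintext = 0xC9F18D
s_1 = Round(s_0, k_0) = 0xB10311
s_2 = Round(s_1, k_1) = 0x26ADF3
s_3 = Round(s_2, k_2) = 0x301E27
s_4 = Round(s_3, k_3) = 0xE1CE65
s_5 = Round(s_4, k_4) = 0xDF2FE8
s_6 = Round(s_5, k_5) = 0x5A1EFE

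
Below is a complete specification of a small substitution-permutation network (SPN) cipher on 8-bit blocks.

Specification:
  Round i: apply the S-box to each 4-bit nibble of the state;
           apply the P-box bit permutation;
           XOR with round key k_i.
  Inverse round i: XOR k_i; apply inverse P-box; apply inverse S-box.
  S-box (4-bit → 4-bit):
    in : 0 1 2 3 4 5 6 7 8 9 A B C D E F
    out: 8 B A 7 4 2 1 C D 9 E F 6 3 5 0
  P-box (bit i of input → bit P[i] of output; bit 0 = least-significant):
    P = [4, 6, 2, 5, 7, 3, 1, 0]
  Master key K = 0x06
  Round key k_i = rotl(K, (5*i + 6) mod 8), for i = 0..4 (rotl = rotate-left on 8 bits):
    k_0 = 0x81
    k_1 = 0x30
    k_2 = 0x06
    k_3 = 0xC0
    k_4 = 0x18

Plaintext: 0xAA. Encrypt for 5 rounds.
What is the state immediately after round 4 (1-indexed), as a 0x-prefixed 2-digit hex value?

s_0 = plaintext = 0xAA
s_1 = Round(s_0, k_0) = 0xEE
s_2 = Round(s_1, k_1) = 0xA6
s_3 = Round(s_2, k_2) = 0x1D
s_4 = Round(s_3, k_3) = 0x19
s_5 = Round(s_4, k_4) = 0xA1

0x19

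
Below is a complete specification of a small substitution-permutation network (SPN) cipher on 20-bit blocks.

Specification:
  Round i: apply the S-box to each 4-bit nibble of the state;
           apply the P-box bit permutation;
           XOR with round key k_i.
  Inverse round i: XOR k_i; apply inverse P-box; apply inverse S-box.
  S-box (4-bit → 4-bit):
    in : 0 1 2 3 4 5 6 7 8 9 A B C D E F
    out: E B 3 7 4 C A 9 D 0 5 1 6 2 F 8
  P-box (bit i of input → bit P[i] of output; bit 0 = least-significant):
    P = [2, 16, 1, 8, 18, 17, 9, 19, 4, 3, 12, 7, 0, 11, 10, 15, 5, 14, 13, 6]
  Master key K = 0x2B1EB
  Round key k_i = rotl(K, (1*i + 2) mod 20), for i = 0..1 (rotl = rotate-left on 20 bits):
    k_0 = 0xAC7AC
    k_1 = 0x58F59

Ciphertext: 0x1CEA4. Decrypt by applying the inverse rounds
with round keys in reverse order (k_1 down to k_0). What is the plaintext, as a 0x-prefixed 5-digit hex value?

0xCA30C

s_0 = ciphertext = 0x1CEA4
s_1 = InvRound(s_0, k_1) = 0x1B1B7
s_2 = InvRound(s_1, k_0) = 0xCA30C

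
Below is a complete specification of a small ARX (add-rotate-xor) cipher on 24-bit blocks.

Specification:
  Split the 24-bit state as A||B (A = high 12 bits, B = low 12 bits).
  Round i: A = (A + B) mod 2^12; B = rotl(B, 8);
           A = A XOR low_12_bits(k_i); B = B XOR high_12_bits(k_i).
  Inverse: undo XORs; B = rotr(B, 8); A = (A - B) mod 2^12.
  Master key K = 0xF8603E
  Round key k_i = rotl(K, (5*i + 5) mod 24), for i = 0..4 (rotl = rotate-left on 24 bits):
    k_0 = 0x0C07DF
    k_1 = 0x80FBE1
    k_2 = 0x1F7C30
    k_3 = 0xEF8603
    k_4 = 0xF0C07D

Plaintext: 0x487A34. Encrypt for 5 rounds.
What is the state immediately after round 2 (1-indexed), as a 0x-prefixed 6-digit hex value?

0x626B49

s_0 = plaintext = 0x487A34
s_1 = Round(s_0, k_0) = 0x964463
s_2 = Round(s_1, k_1) = 0x626B49
s_3 = Round(s_2, k_2) = 0xD5F843
s_4 = Round(s_3, k_3) = 0x3A1D7C
s_5 = Round(s_4, k_4) = 0x1603DB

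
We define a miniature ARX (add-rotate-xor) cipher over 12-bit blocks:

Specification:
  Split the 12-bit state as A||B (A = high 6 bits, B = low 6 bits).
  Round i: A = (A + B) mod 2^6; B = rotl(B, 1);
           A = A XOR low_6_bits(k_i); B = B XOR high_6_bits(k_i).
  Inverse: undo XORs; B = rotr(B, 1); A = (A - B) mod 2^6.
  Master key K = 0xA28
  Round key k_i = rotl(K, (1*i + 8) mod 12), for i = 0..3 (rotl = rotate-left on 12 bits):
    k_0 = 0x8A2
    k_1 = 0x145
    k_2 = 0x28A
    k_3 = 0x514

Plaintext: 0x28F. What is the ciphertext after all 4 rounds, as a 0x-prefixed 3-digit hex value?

0x0F3

s_0 = plaintext = 0x28F
s_1 = Round(s_0, k_0) = 0xEFC
s_2 = Round(s_1, k_1) = 0xCBC
s_3 = Round(s_2, k_2) = 0x933
s_4 = Round(s_3, k_3) = 0x0F3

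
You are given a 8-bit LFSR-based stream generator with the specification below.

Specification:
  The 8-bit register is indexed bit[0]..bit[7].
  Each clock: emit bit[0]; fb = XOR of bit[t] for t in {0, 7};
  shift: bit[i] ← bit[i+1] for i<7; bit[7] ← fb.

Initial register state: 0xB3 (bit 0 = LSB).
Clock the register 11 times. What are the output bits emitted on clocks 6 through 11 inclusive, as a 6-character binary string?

101011

reg_0 = 0xB3
clock 1: out=1, reg = 0x59
clock 2: out=1, reg = 0xAC
clock 3: out=0, reg = 0xD6
clock 4: out=0, reg = 0xEB
clock 5: out=1, reg = 0x75
clock 6: out=1, reg = 0xBA
clock 7: out=0, reg = 0xDD
clock 8: out=1, reg = 0x6E
clock 9: out=0, reg = 0x37
clock 10: out=1, reg = 0x9B
clock 11: out=1, reg = 0x4D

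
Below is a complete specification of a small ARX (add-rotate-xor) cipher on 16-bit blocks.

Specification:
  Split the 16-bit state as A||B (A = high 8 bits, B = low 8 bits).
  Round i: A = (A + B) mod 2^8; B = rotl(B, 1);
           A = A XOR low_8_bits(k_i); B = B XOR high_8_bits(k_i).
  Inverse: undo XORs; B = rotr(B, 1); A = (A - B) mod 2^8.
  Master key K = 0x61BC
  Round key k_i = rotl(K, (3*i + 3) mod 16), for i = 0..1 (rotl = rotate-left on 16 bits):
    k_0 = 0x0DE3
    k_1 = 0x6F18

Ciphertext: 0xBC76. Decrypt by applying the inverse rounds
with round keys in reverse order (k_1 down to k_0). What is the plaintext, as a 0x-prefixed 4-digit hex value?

s_0 = ciphertext = 0xBC76
s_1 = InvRound(s_0, k_1) = 0x188C
s_2 = InvRound(s_1, k_0) = 0x3BC0

0x3BC0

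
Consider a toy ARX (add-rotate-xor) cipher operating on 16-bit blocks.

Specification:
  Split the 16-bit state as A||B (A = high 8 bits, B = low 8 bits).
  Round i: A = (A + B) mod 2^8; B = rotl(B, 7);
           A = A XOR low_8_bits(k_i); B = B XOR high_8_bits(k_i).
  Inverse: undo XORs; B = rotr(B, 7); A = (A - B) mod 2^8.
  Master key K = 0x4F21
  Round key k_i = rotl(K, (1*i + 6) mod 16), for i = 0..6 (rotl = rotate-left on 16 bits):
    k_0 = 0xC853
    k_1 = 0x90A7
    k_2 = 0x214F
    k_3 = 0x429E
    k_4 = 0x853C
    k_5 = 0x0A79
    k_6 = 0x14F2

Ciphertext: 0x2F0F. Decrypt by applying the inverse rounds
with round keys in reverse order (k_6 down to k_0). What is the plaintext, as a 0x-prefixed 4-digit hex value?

0x8041

s_0 = ciphertext = 0x2F0F
s_1 = InvRound(s_0, k_6) = 0xA736
s_2 = InvRound(s_1, k_5) = 0x6678
s_3 = InvRound(s_2, k_4) = 0x5FFB
s_4 = InvRound(s_3, k_3) = 0x4E73
s_5 = InvRound(s_4, k_2) = 0x5DA4
s_6 = InvRound(s_5, k_1) = 0x9268
s_7 = InvRound(s_6, k_0) = 0x8041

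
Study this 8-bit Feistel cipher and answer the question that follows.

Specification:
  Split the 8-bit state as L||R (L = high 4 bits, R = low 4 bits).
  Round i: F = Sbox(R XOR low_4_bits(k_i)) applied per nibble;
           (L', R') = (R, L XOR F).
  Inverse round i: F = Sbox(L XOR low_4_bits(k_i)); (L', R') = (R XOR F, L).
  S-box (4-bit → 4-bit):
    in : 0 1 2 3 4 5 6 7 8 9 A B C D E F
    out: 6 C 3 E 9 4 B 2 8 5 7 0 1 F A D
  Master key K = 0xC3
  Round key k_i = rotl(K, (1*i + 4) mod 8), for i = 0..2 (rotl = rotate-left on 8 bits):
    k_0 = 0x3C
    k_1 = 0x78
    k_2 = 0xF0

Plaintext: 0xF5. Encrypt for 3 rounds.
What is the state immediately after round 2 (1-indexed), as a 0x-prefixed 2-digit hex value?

s_0 = plaintext = 0xF5
s_1 = Round(s_0, k_0) = 0x5A
s_2 = Round(s_1, k_1) = 0xA6
s_3 = Round(s_2, k_2) = 0x61

0xA6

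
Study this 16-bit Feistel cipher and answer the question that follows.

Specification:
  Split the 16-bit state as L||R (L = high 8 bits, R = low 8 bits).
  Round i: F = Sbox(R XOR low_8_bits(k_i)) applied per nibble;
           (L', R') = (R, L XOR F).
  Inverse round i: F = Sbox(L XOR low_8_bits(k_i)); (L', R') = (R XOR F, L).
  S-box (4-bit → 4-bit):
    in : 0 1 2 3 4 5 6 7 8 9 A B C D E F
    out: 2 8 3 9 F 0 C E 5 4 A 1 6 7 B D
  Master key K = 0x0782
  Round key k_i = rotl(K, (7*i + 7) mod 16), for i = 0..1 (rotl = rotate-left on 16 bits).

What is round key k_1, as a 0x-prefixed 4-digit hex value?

0x81E0

K = 0x0782
k_0 = rotl(K, (7*0+7) mod 16) = rotl(K, 7) = 0xC103
k_1 = rotl(K, (7*1+7) mod 16) = rotl(K, 14) = 0x81E0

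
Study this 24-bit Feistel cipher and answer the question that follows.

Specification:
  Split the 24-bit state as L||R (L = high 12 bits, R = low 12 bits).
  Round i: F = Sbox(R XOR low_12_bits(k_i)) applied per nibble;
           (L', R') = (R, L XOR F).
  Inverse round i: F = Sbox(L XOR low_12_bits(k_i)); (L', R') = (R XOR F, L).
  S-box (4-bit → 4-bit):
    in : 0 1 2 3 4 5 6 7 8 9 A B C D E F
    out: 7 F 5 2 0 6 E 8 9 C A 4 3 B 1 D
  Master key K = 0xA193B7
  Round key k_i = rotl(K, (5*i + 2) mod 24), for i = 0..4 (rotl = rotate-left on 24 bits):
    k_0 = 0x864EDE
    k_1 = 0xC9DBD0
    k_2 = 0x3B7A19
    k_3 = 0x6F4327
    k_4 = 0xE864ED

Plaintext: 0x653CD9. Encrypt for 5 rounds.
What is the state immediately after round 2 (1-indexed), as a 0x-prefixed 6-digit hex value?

0x32B50D

s_0 = plaintext = 0x653CD9
s_1 = Round(s_0, k_0) = 0xCD932B
s_2 = Round(s_1, k_1) = 0x32B50D
s_3 = Round(s_2, k_2) = 0x50DEDB
s_4 = Round(s_3, k_3) = 0xEDBEDE
s_5 = Round(s_4, k_4) = 0xEDE4F9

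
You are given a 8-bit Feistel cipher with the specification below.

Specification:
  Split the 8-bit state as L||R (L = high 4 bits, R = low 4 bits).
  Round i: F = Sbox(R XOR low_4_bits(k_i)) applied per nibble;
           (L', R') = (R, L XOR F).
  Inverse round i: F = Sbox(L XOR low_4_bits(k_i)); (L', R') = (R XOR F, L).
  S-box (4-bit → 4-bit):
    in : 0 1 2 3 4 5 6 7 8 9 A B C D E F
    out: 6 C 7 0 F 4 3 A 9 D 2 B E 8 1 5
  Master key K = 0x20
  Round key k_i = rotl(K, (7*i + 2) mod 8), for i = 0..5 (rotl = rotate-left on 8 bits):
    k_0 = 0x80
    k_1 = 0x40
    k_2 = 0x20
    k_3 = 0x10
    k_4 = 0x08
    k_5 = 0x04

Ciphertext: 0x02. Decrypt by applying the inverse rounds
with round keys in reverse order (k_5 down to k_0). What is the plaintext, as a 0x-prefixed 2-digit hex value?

s_0 = ciphertext = 0x02
s_1 = InvRound(s_0, k_5) = 0xD0
s_2 = InvRound(s_1, k_4) = 0x4D
s_3 = InvRound(s_2, k_3) = 0x24
s_4 = InvRound(s_3, k_2) = 0x32
s_5 = InvRound(s_4, k_1) = 0x23
s_6 = InvRound(s_5, k_0) = 0x42

0x42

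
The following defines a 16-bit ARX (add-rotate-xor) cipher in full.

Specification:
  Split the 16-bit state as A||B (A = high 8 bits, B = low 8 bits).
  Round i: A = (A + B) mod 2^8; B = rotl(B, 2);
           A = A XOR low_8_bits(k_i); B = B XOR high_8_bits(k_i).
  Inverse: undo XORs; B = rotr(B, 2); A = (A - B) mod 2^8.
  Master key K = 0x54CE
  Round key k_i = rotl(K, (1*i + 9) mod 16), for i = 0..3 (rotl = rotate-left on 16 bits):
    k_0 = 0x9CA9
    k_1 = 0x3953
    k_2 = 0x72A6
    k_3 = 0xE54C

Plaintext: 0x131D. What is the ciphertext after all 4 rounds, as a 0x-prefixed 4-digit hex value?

0xAE85

s_0 = plaintext = 0x131D
s_1 = Round(s_0, k_0) = 0x99E8
s_2 = Round(s_1, k_1) = 0xD29A
s_3 = Round(s_2, k_2) = 0xCA18
s_4 = Round(s_3, k_3) = 0xAE85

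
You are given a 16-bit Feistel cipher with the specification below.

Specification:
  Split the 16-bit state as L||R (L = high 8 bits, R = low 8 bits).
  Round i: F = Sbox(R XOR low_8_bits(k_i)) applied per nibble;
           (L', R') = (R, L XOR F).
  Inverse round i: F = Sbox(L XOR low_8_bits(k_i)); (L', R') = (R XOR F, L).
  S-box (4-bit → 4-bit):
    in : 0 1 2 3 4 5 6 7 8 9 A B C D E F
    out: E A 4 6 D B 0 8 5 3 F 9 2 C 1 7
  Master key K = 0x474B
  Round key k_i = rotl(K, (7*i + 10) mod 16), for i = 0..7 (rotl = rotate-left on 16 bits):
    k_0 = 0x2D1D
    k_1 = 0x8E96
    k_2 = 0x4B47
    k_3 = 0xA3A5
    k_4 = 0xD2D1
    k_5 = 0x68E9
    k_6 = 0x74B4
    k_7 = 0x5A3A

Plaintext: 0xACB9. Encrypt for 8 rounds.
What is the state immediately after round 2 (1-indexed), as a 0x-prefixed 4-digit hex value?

0x5191

s_0 = plaintext = 0xACB9
s_1 = Round(s_0, k_0) = 0xB951
s_2 = Round(s_1, k_1) = 0x5191
s_3 = Round(s_2, k_2) = 0x9191
s_4 = Round(s_3, k_3) = 0x91FC
s_5 = Round(s_4, k_4) = 0xFCDD
s_6 = Round(s_5, k_5) = 0xDD91
s_7 = Round(s_6, k_6) = 0x9196
s_8 = Round(s_7, k_7) = 0x9663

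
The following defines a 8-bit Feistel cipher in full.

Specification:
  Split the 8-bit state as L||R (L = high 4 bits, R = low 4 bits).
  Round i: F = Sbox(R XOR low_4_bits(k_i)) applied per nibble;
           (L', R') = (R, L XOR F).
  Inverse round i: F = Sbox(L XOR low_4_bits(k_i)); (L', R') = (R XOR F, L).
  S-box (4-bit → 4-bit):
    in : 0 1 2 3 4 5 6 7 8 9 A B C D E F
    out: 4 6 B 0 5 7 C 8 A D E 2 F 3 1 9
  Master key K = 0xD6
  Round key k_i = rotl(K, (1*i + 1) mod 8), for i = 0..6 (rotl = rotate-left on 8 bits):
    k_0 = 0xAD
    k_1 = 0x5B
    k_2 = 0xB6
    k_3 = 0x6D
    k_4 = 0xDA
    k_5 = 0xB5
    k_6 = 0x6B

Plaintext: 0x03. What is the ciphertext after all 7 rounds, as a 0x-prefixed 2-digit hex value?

0x22

s_0 = plaintext = 0x03
s_1 = Round(s_0, k_0) = 0x31
s_2 = Round(s_1, k_1) = 0x1D
s_3 = Round(s_2, k_2) = 0xD3
s_4 = Round(s_3, k_3) = 0x3C
s_5 = Round(s_4, k_4) = 0xCF
s_6 = Round(s_5, k_5) = 0xF2
s_7 = Round(s_6, k_6) = 0x22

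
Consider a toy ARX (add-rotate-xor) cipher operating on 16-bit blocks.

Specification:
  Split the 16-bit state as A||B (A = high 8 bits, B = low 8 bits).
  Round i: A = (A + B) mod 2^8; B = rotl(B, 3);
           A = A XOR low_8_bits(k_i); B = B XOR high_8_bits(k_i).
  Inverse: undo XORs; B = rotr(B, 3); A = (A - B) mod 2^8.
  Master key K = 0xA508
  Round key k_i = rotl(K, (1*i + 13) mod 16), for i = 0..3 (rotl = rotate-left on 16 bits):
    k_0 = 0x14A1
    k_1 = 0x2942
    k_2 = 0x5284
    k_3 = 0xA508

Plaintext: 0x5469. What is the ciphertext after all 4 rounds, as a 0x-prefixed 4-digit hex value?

0x5CC3

s_0 = plaintext = 0x5469
s_1 = Round(s_0, k_0) = 0x1C5F
s_2 = Round(s_1, k_1) = 0x39D3
s_3 = Round(s_2, k_2) = 0x88CC
s_4 = Round(s_3, k_3) = 0x5CC3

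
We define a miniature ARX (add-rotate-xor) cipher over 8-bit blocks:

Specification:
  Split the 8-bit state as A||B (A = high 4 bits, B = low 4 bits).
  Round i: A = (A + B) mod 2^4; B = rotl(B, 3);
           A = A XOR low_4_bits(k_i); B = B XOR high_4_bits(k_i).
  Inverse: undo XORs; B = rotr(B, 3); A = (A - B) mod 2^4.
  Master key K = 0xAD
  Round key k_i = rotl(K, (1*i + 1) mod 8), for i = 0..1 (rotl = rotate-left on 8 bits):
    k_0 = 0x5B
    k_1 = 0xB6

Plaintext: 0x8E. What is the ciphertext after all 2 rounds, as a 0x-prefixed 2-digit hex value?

s_0 = plaintext = 0x8E
s_1 = Round(s_0, k_0) = 0xD2
s_2 = Round(s_1, k_1) = 0x9A

0x9A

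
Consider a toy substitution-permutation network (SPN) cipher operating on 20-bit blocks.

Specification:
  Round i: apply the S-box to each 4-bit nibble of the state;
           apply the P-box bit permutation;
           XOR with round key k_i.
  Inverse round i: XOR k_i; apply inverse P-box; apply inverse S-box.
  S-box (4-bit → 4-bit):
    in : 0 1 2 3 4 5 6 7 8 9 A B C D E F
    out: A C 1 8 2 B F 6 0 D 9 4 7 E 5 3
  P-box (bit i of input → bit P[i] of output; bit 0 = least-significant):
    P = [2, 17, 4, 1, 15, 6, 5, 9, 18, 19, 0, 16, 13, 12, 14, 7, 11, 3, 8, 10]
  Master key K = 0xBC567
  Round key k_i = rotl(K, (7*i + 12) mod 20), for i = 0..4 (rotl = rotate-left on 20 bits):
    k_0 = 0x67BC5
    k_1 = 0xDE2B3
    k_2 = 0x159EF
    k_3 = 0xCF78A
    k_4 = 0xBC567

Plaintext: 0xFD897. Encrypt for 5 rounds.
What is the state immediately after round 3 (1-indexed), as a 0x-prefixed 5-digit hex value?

0x520AF

s_0 = plaintext = 0xFD897
s_1 = Round(s_0, k_0) = 0x4A17D
s_2 = Round(s_1, k_1) = 0xEC248
s_3 = Round(s_2, k_2) = 0x520AF
s_4 = Round(s_3, k_3) = 0x75986
s_5 = Round(s_4, k_4) = 0xCF4F8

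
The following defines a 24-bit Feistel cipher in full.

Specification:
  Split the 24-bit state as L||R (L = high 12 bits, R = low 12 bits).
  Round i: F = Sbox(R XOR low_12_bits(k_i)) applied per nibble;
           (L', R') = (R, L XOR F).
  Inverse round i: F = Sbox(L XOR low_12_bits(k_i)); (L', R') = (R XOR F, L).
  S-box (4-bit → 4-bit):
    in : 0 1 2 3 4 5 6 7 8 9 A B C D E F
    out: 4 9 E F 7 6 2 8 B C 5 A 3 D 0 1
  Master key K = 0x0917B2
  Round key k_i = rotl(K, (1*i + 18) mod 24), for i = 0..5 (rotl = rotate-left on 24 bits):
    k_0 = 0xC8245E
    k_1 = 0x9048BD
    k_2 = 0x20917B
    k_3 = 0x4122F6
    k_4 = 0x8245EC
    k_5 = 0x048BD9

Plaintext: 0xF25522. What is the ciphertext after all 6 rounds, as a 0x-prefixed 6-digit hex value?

0x01F0AB

s_0 = plaintext = 0xF25522
s_1 = Round(s_0, k_0) = 0x5226A6
s_2 = Round(s_1, k_1) = 0x6A65B8
s_3 = Round(s_2, k_2) = 0x5B8199
s_4 = Round(s_3, k_3) = 0x199A99
s_5 = Round(s_4, k_4) = 0xA9901F
s_6 = Round(s_5, k_5) = 0x01F0AB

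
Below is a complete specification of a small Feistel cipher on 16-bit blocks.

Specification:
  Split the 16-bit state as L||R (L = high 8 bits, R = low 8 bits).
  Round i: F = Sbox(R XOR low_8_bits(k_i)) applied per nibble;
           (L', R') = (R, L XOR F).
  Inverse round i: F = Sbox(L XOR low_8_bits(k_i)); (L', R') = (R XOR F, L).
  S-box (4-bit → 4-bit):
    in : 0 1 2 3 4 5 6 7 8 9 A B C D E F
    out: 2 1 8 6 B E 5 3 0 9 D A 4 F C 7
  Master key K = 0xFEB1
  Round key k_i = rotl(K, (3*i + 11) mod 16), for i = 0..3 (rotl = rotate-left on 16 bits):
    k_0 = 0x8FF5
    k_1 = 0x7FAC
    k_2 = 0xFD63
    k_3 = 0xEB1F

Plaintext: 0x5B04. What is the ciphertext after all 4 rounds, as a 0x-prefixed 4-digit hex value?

0x725E

s_0 = plaintext = 0x5B04
s_1 = Round(s_0, k_0) = 0x042A
s_2 = Round(s_1, k_1) = 0x2A01
s_3 = Round(s_2, k_2) = 0x0172
s_4 = Round(s_3, k_3) = 0x725E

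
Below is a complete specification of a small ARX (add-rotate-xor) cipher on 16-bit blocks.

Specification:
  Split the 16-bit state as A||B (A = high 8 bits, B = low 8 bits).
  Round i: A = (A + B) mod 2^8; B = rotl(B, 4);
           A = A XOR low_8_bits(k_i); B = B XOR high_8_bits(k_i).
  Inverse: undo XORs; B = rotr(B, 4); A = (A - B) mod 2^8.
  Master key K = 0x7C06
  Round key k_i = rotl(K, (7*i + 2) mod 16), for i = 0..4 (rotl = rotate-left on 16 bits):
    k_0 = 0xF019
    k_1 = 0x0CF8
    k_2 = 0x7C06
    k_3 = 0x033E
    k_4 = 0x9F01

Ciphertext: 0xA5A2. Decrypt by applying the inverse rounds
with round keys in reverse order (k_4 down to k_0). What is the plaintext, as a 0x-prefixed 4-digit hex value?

0x8914

s_0 = ciphertext = 0xA5A2
s_1 = InvRound(s_0, k_4) = 0xD1D3
s_2 = InvRound(s_1, k_3) = 0xE20D
s_3 = InvRound(s_2, k_2) = 0xCD17
s_4 = InvRound(s_3, k_1) = 0x84B1
s_5 = InvRound(s_4, k_0) = 0x8914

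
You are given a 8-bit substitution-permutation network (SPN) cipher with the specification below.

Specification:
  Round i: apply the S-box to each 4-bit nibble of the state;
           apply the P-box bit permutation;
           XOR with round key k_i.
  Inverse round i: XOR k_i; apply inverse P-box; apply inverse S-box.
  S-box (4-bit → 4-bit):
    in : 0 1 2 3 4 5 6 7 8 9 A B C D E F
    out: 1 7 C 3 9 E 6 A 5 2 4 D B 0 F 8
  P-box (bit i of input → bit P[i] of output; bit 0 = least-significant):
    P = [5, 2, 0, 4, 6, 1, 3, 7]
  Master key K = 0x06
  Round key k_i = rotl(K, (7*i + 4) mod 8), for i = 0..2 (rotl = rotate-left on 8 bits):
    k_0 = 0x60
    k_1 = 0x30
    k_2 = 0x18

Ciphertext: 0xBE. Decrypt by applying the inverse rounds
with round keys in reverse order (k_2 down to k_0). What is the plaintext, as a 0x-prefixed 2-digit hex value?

0x1F

s_0 = ciphertext = 0xBE
s_1 = InvRound(s_0, k_2) = 0x73
s_2 = InvRound(s_1, k_1) = 0x3A
s_3 = InvRound(s_2, k_0) = 0x1F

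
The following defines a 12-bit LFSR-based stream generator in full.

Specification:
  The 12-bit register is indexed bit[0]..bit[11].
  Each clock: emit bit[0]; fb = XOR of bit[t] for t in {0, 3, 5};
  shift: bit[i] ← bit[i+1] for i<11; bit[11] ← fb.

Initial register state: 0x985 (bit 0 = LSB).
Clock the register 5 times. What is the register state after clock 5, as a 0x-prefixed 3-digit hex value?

reg_0 = 0x985
clock 1: out=1, reg = 0xCC2
clock 2: out=0, reg = 0x661
clock 3: out=1, reg = 0x330
clock 4: out=0, reg = 0x998
clock 5: out=0, reg = 0xCCC

0xCCC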